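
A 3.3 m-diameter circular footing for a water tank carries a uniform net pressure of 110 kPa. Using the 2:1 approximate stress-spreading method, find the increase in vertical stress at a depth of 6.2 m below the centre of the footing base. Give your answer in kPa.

By the 2:1 method the load spreads at 1 horizontal : 2 vertical, so at depth z the loaded area has grown by z in each plan dimension:
Δσ ≈ qD²/(D+z)² = 110×3.3²/(3.3+6.2)² = 13.273 kPa

Δσ_z ≈ 13.3 kPa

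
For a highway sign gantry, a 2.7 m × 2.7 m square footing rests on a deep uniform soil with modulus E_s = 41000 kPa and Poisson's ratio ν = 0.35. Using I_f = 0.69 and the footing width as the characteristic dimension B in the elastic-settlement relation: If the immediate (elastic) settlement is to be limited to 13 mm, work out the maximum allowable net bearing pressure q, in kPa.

q ≈ 326 kPa

S_e = q·B·(1−ν²)/E_s · I_f  ⇒  q = S_e·E_s / (B·(1−ν²)·I_f).
q = 0.013 × 41000 / (2.7 × 0.8775 × 0.69) = 326 kPa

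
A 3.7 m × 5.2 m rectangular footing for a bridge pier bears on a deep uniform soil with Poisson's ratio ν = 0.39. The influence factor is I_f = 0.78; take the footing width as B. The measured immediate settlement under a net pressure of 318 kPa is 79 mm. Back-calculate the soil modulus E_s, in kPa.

S_e = q·B·(1−ν²)/E_s · I_f  ⇒  E_s = q·B·(1−ν²)·I_f / S_e.
E_s = 318 × 3.7 × 0.8479 × 0.78 / 0.079 = 9850 kPa

E_s ≈ 9850 kPa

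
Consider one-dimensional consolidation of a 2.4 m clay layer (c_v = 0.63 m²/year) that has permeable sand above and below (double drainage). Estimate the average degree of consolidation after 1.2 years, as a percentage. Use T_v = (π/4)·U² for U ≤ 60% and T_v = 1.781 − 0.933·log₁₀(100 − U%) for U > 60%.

U ≈ 77.8 %

Drainage path length: H_d = H/2 = 1.2 m (double drainage).
T_v = c_v·t/H_d² = 0.63×1.2/1.2² = 0.525.
T_v = 0.525 corresponds to the U > 60% branch:
U = 1 − 10^((1.781 − T_v)/0.933)/100 = 0.7781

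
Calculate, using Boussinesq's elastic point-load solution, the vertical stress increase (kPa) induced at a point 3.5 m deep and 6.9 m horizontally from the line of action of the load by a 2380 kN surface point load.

Δσ_z ≈ 1.76 kPa

Boussinesq vertical stress below a point load on an elastic half-space:
Δσ_z = 3P/(2πz²) · [1 + (r/z)²]^(−5/2)
r/z = 6.9/3.5 = 1.9714; [1+(r/z)²]^(−5/2) = 0.018945.
Δσ_z = 3×2380/(2π×3.5²) × 0.018945 = 92.765 × 0.018945 = 1.757 kPa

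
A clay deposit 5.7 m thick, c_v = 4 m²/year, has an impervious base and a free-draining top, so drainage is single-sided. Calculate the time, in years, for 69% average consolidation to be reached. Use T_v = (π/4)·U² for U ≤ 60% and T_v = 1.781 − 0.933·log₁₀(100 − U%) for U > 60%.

Drainage path length: H_d = H = 5.7 m (single drainage).
U > 60%: T_v = 1.781 − 0.933·log₁₀(100 − 69) = 0.38956.
t = T_v·H_d²/c_v = 0.38956×5.7²/4 = 3.164 years.

t ≈ 3.16 years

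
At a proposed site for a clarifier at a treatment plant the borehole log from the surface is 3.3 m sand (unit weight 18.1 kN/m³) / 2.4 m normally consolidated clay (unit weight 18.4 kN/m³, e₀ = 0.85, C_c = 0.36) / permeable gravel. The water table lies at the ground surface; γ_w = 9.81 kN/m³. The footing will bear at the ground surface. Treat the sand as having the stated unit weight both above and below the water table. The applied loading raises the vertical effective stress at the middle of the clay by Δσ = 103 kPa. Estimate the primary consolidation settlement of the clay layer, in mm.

Mid-depth of clay below the ground surface: z = 3.3 + 2.4/2 = 4.5 m.
Total vertical stress at mid-clay: σ_v = 18.1×3.3 + 18.4×1.2 = 81.81 kPa.
Pore pressure: u = 9.81×(4.5 − 0) = 44.145 kPa.
Initial effective stress: σ'_0 = σ_v − u = 81.81 − 44.145 = 37.665 kPa.
Final effective stress: σ'_f = σ'_0 + Δσ = 37.665 + 103 = 140.66 kPa.
Normally consolidated clay, so the full stress increment lies on the virgin compression line:
S_c = C_c·H/(1+e₀)·log₁₀(σ'_f/σ'_0) = 0.36×2.4/(1+0.85)×log₁₀(140.66/37.665)
    = 0.46703 × 0.57223 = 0.2672 m

S_c ≈ 267 mm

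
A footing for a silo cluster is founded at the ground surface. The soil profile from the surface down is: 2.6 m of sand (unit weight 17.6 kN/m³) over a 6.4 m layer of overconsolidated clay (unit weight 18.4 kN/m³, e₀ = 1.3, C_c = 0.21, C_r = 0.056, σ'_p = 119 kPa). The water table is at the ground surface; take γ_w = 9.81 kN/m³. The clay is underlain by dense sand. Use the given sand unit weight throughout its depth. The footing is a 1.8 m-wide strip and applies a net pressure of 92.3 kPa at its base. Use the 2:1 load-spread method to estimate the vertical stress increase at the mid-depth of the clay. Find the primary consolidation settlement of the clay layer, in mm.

S_c ≈ 25.5 mm

Mid-depth of clay below the ground surface: z = 2.6 + 6.4/2 = 5.8 m.
Total vertical stress at mid-clay: σ_v = 17.6×2.6 + 18.4×3.2 = 104.64 kPa.
Pore pressure: u = 9.81×(5.8 − 0) = 56.898 kPa.
Initial effective stress: σ'_0 = σ_v − u = 104.64 − 56.898 = 47.742 kPa.
Stress increase at mid-clay by the 2:1 spreading method:
Δσ = qB/(B+z) = 92.3×1.8/(1.8+5.8) = 21.861 kPa
Final effective stress: σ'_f = 47.742 + 21.861 = 69.603 kPa.
σ'_f = 69.603 ≤ σ'_p = 119 kPa, so the clay remains overconsolidated and only the recompression index applies:
S_c = C_r·H/(1+e₀)·log₁₀(σ'_f/σ'_0) = 0.056×6.4/2.3×log₁₀(69.603/47.742)
    = 0.15583 × 0.16373 = 0.02551 m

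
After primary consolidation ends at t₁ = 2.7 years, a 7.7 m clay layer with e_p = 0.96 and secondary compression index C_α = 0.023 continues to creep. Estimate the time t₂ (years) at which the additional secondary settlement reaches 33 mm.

S_s = C_α·H/(1+e_p)·log₁₀(t₂/t₁) ⇒ log₁₀(t₂/t₁) = S_s·(1+e_p)/(C_α·H).
log₁₀(t₂/t₁) = 0.033 × (1+0.96) / (0.023×7.7) = 0.3652
t₂ = t₁ × 10^0.3652 = 2.7 × 2.319 = 6.26 years

t₂ ≈ 6.26 years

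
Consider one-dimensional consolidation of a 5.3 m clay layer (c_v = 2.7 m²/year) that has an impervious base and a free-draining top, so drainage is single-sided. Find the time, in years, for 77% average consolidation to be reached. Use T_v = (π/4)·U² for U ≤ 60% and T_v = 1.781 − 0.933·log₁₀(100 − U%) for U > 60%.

Drainage path length: H_d = H = 5.3 m (single drainage).
U > 60%: T_v = 1.781 − 0.933·log₁₀(100 − 77) = 0.51051.
t = T_v·H_d²/c_v = 0.51051×5.3²/2.7 = 5.311 years.

t ≈ 5.31 years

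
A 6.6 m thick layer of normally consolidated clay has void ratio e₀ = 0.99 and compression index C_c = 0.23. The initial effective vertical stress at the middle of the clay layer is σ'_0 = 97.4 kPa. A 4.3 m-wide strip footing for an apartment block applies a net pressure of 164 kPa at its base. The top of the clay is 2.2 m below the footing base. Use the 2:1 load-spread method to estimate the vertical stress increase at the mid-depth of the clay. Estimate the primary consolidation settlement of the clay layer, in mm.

S_c ≈ 183 mm

Mid-depth of clay below the footing base: z = 2.2 + 6.6/2 = 5.5 m.
Stress increase at mid-clay by the 2:1 spreading method:
Δσ = qB/(B+z) = 164×4.3/(4.3+5.5) = 71.959 kPa
Final effective stress: σ'_f = σ'_0 + Δσ = 97.4 + 71.959 = 169.36 kPa.
Normally consolidated clay, so the full stress increment lies on the virgin compression line:
S_c = C_c·H/(1+e₀)·log₁₀(σ'_f/σ'_0) = 0.23×6.6/(1+0.99)×log₁₀(169.36/97.4)
    = 0.76281 × 0.24025 = 0.1833 m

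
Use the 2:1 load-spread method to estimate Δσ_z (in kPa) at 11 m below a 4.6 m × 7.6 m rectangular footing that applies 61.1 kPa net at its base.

Δσ_z ≈ 7.36 kPa

By the 2:1 method the load spreads at 1 horizontal : 2 vertical, so at depth z the loaded area has grown by z in each plan dimension:
Δσ = qBL/((B+z)(L+z)) = 61.1×4.6×7.6/((4.6+11)(7.6+11)) = 7.3616 kPa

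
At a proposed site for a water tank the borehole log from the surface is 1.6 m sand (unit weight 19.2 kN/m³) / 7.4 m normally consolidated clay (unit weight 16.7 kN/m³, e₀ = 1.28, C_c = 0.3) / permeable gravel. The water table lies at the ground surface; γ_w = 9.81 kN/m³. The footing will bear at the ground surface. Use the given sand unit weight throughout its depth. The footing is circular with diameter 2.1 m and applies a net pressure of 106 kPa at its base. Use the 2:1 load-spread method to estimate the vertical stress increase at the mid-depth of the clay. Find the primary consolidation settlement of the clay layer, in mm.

S_c ≈ 80.8 mm

Mid-depth of clay below the ground surface: z = 1.6 + 7.4/2 = 5.3 m.
Total vertical stress at mid-clay: σ_v = 19.2×1.6 + 16.7×3.7 = 92.51 kPa.
Pore pressure: u = 9.81×(5.3 − 0) = 51.993 kPa.
Initial effective stress: σ'_0 = σ_v − u = 92.51 − 51.993 = 40.517 kPa.
Stress increase at mid-clay by the 2:1 spreading method:
Δσ ≈ qD²/(D+z)² = 106×2.1²/(2.1+5.3)² = 8.5365 kPa
Final effective stress: σ'_f = σ'_0 + Δσ = 40.517 + 8.5365 = 49.053 kPa.
Normally consolidated clay, so the full stress increment lies on the virgin compression line:
S_c = C_c·H/(1+e₀)·log₁₀(σ'_f/σ'_0) = 0.3×7.4/(1+1.28)×log₁₀(49.053/40.517)
    = 0.97368 × 0.083028 = 0.08084 m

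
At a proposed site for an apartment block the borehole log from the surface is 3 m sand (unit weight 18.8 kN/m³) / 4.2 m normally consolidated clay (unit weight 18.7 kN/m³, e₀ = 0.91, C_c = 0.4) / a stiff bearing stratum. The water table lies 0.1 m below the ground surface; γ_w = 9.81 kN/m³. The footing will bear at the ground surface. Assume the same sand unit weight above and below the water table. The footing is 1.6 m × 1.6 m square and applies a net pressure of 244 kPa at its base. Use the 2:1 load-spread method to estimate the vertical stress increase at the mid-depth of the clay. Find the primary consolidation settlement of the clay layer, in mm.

Mid-depth of clay below the ground surface: z = 3 + 4.2/2 = 5.1 m.
Total vertical stress at mid-clay: σ_v = 18.8×3 + 18.7×2.1 = 95.67 kPa.
Pore pressure: u = 9.81×(5.1 − 0.1) = 49.05 kPa.
Initial effective stress: σ'_0 = σ_v − u = 95.67 − 49.05 = 46.62 kPa.
Stress increase at mid-clay by the 2:1 spreading method:
Δσ = qBL/((B+z)(L+z)) = 244×1.6×1.6/((1.6+5.1)(1.6+5.1)) = 13.915 kPa
Final effective stress: σ'_f = σ'_0 + Δσ = 46.62 + 13.915 = 60.535 kPa.
Normally consolidated clay, so the full stress increment lies on the virgin compression line:
S_c = C_c·H/(1+e₀)·log₁₀(σ'_f/σ'_0) = 0.4×4.2/(1+0.91)×log₁₀(60.535/46.62)
    = 0.87958 × 0.11343 = 0.09977 m

S_c ≈ 99.8 mm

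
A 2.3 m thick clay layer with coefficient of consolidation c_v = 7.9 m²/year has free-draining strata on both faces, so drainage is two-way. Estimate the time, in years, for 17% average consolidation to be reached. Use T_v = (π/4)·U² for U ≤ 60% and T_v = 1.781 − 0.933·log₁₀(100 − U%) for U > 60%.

t ≈ 0.0038 years

Drainage path length: H_d = H/2 = 1.15 m (double drainage).
U ≤ 60%: T_v = (π/4)·U² = (π/4)×0.17² = 0.022698.
t = T_v·H_d²/c_v = 0.022698×1.15²/7.9 = 0.0038 years.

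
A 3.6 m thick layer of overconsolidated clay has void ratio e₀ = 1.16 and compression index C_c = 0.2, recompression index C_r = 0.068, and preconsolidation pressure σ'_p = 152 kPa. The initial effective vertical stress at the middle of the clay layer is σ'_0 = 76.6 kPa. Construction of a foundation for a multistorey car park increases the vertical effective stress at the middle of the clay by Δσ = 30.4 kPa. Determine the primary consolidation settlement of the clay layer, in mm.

S_c ≈ 16.5 mm

Final effective stress: σ'_f = 76.6 + 30.4 = 107 kPa.
σ'_f = 107 ≤ σ'_p = 152 kPa, so the clay remains overconsolidated and only the recompression index applies:
S_c = C_r·H/(1+e₀)·log₁₀(σ'_f/σ'_0) = 0.068×3.6/2.16×log₁₀(107/76.6)
    = 0.11334 × 0.14516 = 0.01645 m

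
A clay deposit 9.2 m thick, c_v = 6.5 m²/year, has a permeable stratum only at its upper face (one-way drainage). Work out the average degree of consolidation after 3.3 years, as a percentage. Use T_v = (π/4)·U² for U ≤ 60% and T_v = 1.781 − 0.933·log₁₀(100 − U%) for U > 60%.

U ≈ 56.8 %

Drainage path length: H_d = H = 9.2 m (single drainage).
T_v = c_v·t/H_d² = 6.5×3.3/9.2² = 0.25343.
T_v = 0.25343 corresponds to the U ≤ 60% branch:
U = √(4T_v/π) = 0.568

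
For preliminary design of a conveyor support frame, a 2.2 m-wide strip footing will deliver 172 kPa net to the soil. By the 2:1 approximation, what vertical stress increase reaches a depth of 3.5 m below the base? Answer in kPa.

Δσ_z ≈ 66.4 kPa

By the 2:1 method the load spreads at 1 horizontal : 2 vertical, so at depth z the loaded area has grown by z in each plan dimension:
Δσ = qB/(B+z) = 172×2.2/(2.2+3.5) = 66.386 kPa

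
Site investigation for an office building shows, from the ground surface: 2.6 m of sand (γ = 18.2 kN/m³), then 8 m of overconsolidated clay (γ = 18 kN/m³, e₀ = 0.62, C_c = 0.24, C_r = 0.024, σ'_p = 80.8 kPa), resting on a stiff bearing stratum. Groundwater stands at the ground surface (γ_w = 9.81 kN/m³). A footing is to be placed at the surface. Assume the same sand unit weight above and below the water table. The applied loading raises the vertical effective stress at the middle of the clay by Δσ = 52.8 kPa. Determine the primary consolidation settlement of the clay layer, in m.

S_c ≈ 0.167 m

Mid-depth of clay below the ground surface: z = 2.6 + 8/2 = 6.6 m.
Total vertical stress at mid-clay: σ_v = 18.2×2.6 + 18×4 = 119.32 kPa.
Pore pressure: u = 9.81×(6.6 − 0) = 64.746 kPa.
Initial effective stress: σ'_0 = σ_v − u = 119.32 − 64.746 = 54.574 kPa.
Final effective stress: σ'_f = 54.574 + 52.8 = 107.37 kPa.
σ'_f = 107.37 > σ'_p = 80.8 kPa, so the stress path crosses the preconsolidation pressure — recompression up to σ'_p, then virgin compression beyond:
S_c = H/(1+e₀)·[C_r·log₁₀(σ'_p/σ'_0) + C_c·log₁₀(σ'_f/σ'_p)]
    = 8/1.62 × [0.024×log₁₀(80.8/54.574) + 0.24×log₁₀(107.37/80.8)]
    = 4.9383 × [0.0040902 + 0.029633] = 0.1665 m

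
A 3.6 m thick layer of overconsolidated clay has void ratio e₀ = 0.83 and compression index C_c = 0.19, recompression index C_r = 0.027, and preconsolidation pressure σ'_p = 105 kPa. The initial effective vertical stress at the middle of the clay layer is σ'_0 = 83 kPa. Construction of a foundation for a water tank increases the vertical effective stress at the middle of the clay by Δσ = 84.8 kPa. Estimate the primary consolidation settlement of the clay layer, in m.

Final effective stress: σ'_f = 83 + 84.8 = 167.8 kPa.
σ'_f = 167.8 > σ'_p = 105 kPa, so the stress path crosses the preconsolidation pressure — recompression up to σ'_p, then virgin compression beyond:
S_c = H/(1+e₀)·[C_r·log₁₀(σ'_p/σ'_0) + C_c·log₁₀(σ'_f/σ'_p)]
    = 3.6/1.83 × [0.027×log₁₀(105/83) + 0.19×log₁₀(167.8/105)]
    = 1.9672 × [0.002757 + 0.038685] = 0.08152 m

S_c ≈ 0.0815 m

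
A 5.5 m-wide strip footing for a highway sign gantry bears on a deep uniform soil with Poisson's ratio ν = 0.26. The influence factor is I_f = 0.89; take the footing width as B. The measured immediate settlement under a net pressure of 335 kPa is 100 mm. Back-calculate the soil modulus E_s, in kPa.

E_s ≈ 15300 kPa

S_e = q·B·(1−ν²)/E_s · I_f  ⇒  E_s = q·B·(1−ν²)·I_f / S_e.
E_s = 335 × 5.5 × 0.9324 × 0.89 / 0.1 = 15290 kPa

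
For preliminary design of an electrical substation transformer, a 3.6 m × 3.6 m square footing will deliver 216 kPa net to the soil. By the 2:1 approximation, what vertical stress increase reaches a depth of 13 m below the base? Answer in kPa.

Δσ_z ≈ 10.2 kPa

By the 2:1 method the load spreads at 1 horizontal : 2 vertical, so at depth z the loaded area has grown by z in each plan dimension:
Δσ = qBL/((B+z)(L+z)) = 216×3.6×3.6/((3.6+13)(3.6+13)) = 10.159 kPa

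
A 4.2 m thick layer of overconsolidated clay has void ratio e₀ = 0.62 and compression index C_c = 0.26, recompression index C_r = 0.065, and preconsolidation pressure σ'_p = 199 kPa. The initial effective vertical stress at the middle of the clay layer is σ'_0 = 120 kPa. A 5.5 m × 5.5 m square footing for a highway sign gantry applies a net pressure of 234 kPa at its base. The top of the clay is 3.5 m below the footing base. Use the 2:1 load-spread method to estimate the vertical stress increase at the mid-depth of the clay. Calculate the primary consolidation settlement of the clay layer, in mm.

S_c ≈ 28.6 mm

Mid-depth of clay below the footing base: z = 3.5 + 4.2/2 = 5.6 m.
Stress increase at mid-clay by the 2:1 spreading method:
Δσ = qBL/((B+z)(L+z)) = 234×5.5×5.5/((5.5+5.6)(5.5+5.6)) = 57.451 kPa
Final effective stress: σ'_f = 120 + 57.451 = 177.45 kPa.
σ'_f = 177.45 ≤ σ'_p = 199 kPa, so the clay remains overconsolidated and only the recompression index applies:
S_c = C_r·H/(1+e₀)·log₁₀(σ'_f/σ'_0) = 0.065×4.2/1.62×log₁₀(177.45/120)
    = 0.16852 × 0.16989 = 0.02863 m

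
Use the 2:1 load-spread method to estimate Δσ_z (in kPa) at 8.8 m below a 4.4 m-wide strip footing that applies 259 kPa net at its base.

Δσ_z ≈ 86.3 kPa

By the 2:1 method the load spreads at 1 horizontal : 2 vertical, so at depth z the loaded area has grown by z in each plan dimension:
Δσ = qB/(B+z) = 259×4.4/(4.4+8.8) = 86.333 kPa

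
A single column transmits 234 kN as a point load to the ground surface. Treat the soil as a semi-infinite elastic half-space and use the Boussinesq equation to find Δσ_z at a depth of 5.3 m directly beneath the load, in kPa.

Boussinesq vertical stress below a point load on an elastic half-space:
Δσ_z = 3P/(2πz²) · [1 + (r/z)²]^(−5/2)
r/z = 0/5.3 = 0; [1+(r/z)²]^(−5/2) = 1.
Δσ_z = 3×234/(2π×5.3²) × 1 = 3.9775 × 1 = 3.978 kPa

Δσ_z ≈ 3.98 kPa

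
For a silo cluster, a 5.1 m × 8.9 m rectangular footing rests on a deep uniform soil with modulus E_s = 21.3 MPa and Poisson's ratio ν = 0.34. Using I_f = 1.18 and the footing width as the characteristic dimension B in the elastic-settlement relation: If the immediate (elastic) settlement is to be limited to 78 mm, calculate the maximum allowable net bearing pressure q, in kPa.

q ≈ 312 kPa

E_s = 21.3 MPa = 21300 kPa.
S_e = q·B·(1−ν²)/E_s · I_f  ⇒  q = S_e·E_s / (B·(1−ν²)·I_f).
q = 0.078 × 21300 / (5.1 × 0.8844 × 1.18) = 312.2 kPa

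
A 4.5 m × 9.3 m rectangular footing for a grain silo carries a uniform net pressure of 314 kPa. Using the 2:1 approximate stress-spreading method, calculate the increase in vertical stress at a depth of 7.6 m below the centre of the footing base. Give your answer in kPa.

By the 2:1 method the load spreads at 1 horizontal : 2 vertical, so at depth z the loaded area has grown by z in each plan dimension:
Δσ = qBL/((B+z)(L+z)) = 314×4.5×9.3/((4.5+7.6)(9.3+7.6)) = 64.262 kPa

Δσ_z ≈ 64.3 kPa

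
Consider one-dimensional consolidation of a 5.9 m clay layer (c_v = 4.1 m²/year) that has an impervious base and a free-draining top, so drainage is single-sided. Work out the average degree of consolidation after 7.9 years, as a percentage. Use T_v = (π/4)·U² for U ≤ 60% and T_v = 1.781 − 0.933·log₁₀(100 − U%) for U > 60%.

U ≈ 91.8 %

Drainage path length: H_d = H = 5.9 m (single drainage).
T_v = c_v·t/H_d² = 4.1×7.9/5.9² = 0.93048.
T_v = 0.93048 corresponds to the U > 60% branch:
U = 1 − 10^((1.781 − T_v)/0.933)/100 = 0.9184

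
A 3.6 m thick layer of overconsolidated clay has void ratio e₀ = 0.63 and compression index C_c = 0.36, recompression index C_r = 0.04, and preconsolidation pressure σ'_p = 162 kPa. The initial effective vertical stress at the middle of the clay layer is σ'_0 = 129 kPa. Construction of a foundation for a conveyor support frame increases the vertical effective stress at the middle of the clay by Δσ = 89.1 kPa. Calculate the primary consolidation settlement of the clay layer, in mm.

S_c ≈ 111 mm

Final effective stress: σ'_f = 129 + 89.1 = 218.1 kPa.
σ'_f = 218.1 > σ'_p = 162 kPa, so the stress path crosses the preconsolidation pressure — recompression up to σ'_p, then virgin compression beyond:
S_c = H/(1+e₀)·[C_r·log₁₀(σ'_p/σ'_0) + C_c·log₁₀(σ'_f/σ'_p)]
    = 3.6/1.63 × [0.04×log₁₀(162/129) + 0.36×log₁₀(218.1/162)]
    = 2.2086 × [0.003957 + 0.046491] = 0.1114 m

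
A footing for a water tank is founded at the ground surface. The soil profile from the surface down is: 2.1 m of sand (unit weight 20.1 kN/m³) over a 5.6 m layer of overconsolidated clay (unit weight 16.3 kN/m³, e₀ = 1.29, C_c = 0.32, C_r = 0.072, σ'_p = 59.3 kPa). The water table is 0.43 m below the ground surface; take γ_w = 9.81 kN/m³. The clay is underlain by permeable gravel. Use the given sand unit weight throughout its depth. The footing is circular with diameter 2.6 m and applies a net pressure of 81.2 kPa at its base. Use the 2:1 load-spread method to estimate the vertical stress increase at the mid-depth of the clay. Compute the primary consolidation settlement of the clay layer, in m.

S_c ≈ 0.0153 m

Mid-depth of clay below the ground surface: z = 2.1 + 5.6/2 = 4.9 m.
Total vertical stress at mid-clay: σ_v = 20.1×2.1 + 16.3×2.8 = 87.85 kPa.
Pore pressure: u = 9.81×(4.9 − 0.43) = 43.851 kPa.
Initial effective stress: σ'_0 = σ_v − u = 87.85 − 43.851 = 43.999 kPa.
Stress increase at mid-clay by the 2:1 spreading method:
Δσ ≈ qD²/(D+z)² = 81.2×2.6²/(2.6+4.9)² = 9.7584 kPa
Final effective stress: σ'_f = 43.999 + 9.7584 = 53.757 kPa.
σ'_f = 53.757 ≤ σ'_p = 59.3 kPa, so the clay remains overconsolidated and only the recompression index applies:
S_c = C_r·H/(1+e₀)·log₁₀(σ'_f/σ'_0) = 0.072×5.6/2.29×log₁₀(53.757/43.999)
    = 0.17607 × 0.086992 = 0.01532 m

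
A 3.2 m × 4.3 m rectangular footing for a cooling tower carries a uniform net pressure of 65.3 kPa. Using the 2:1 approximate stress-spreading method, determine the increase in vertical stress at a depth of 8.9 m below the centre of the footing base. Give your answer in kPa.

Δσ_z ≈ 5.63 kPa

By the 2:1 method the load spreads at 1 horizontal : 2 vertical, so at depth z the loaded area has grown by z in each plan dimension:
Δσ = qBL/((B+z)(L+z)) = 65.3×3.2×4.3/((3.2+8.9)(4.3+8.9)) = 5.6256 kPa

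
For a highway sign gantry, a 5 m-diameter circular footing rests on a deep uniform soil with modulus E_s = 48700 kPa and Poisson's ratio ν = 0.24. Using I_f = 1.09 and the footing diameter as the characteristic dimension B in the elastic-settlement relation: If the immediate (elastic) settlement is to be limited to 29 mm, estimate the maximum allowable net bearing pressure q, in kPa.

S_e = q·B·(1−ν²)/E_s · I_f  ⇒  q = S_e·E_s / (B·(1−ν²)·I_f).
q = 0.029 × 48700 / (5 × 0.9424 × 1.09) = 275 kPa

q ≈ 275 kPa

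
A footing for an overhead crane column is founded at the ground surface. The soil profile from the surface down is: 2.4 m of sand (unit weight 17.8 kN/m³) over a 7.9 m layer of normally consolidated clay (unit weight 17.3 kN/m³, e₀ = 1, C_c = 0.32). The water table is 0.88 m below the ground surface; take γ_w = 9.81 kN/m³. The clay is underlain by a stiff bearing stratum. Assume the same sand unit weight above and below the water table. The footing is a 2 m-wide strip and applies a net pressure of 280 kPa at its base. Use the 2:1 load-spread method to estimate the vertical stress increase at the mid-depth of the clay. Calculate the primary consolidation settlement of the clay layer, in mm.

Mid-depth of clay below the ground surface: z = 2.4 + 7.9/2 = 6.35 m.
Total vertical stress at mid-clay: σ_v = 17.8×2.4 + 17.3×3.95 = 111.06 kPa.
Pore pressure: u = 9.81×(6.35 − 0.88) = 53.661 kPa.
Initial effective stress: σ'_0 = σ_v − u = 111.06 − 53.661 = 57.399 kPa.
Stress increase at mid-clay by the 2:1 spreading method:
Δσ = qB/(B+z) = 280×2/(2+6.35) = 67.066 kPa
Final effective stress: σ'_f = σ'_0 + Δσ = 57.399 + 67.066 = 124.47 kPa.
Normally consolidated clay, so the full stress increment lies on the virgin compression line:
S_c = C_c·H/(1+e₀)·log₁₀(σ'_f/σ'_0) = 0.32×7.9/(1+1)×log₁₀(124.47/57.399)
    = 1.264 × 0.33616 = 0.4249 m

S_c ≈ 425 mm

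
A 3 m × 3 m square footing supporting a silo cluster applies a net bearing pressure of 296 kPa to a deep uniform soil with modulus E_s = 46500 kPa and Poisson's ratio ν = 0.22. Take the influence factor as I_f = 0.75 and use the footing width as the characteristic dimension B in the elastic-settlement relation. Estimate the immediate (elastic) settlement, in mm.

Immediate (elastic) settlement: S_e = q·B·(1−ν²)/E_s · I_f.
S_e = 296 × 3 × (1 − 0.22²) / 46500 × 0.75
    = 296 × 3 × 0.9516 / 46500 × 0.75
    = 0.01363 m = 13.63 mm

S_e ≈ 13.6 mm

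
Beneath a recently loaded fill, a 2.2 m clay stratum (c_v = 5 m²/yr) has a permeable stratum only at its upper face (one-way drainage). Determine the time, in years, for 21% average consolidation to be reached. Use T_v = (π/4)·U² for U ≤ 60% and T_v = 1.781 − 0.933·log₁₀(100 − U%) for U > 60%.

t ≈ 0.0335 years

Drainage path length: H_d = H = 2.2 m (single drainage).
U ≤ 60%: T_v = (π/4)·U² = (π/4)×0.21² = 0.034636.
t = T_v·H_d²/c_v = 0.034636×2.2²/5 = 0.03353 years.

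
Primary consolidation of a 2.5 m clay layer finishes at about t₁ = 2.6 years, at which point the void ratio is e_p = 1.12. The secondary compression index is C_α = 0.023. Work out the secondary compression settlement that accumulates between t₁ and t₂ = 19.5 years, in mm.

Secondary compression: S_s = C_α·H/(1+e_p)·log₁₀(t₂/t₁)
S_s = 0.023×2.5/(1+1.12)×log₁₀(19.5/2.6)
    = 0.02712 × 0.8751 = 0.02373 m

S_s ≈ 23.7 mm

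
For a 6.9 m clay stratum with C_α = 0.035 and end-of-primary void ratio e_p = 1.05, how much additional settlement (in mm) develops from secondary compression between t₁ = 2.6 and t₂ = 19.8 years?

S_s ≈ 104 mm

Secondary compression: S_s = C_α·H/(1+e_p)·log₁₀(t₂/t₁)
S_s = 0.035×6.9/(1+1.05)×log₁₀(19.8/2.6)
    = 0.1178 × 0.8817 = 0.1039 m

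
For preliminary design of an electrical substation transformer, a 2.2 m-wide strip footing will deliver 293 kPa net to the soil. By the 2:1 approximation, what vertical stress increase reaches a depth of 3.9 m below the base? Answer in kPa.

By the 2:1 method the load spreads at 1 horizontal : 2 vertical, so at depth z the loaded area has grown by z in each plan dimension:
Δσ = qB/(B+z) = 293×2.2/(2.2+3.9) = 105.67 kPa

Δσ_z ≈ 106 kPa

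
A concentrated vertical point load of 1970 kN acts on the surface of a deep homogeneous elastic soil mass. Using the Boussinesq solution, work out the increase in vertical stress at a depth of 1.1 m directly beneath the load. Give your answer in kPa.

Δσ_z ≈ 777 kPa

Boussinesq vertical stress below a point load on an elastic half-space:
Δσ_z = 3P/(2πz²) · [1 + (r/z)²]^(−5/2)
r/z = 0/1.1 = 0; [1+(r/z)²]^(−5/2) = 1.
Δσ_z = 3×1970/(2π×1.1²) × 1 = 777.36 × 1 = 777.4 kPa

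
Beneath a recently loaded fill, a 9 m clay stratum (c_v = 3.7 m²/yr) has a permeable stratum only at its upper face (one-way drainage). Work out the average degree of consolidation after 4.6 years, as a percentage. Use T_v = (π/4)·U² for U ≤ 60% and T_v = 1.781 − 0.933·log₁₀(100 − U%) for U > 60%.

Drainage path length: H_d = H = 9 m (single drainage).
T_v = c_v·t/H_d² = 3.7×4.6/9² = 0.21012.
T_v = 0.21012 corresponds to the U ≤ 60% branch:
U = √(4T_v/π) = 0.5172

U ≈ 51.7 %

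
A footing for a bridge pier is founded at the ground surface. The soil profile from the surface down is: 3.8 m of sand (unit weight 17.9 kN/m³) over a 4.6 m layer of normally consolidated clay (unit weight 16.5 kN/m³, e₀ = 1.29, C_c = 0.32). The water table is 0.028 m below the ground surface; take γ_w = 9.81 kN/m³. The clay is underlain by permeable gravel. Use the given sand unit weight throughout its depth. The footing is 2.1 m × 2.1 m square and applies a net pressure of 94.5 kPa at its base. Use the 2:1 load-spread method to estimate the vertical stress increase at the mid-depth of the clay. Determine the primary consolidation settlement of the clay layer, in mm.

Mid-depth of clay below the ground surface: z = 3.8 + 4.6/2 = 6.1 m.
Total vertical stress at mid-clay: σ_v = 17.9×3.8 + 16.5×2.3 = 105.97 kPa.
Pore pressure: u = 9.81×(6.1 − 0.028) = 59.566 kPa.
Initial effective stress: σ'_0 = σ_v − u = 105.97 − 59.566 = 46.404 kPa.
Stress increase at mid-clay by the 2:1 spreading method:
Δσ = qBL/((B+z)(L+z)) = 94.5×2.1×2.1/((2.1+6.1)(2.1+6.1)) = 6.1979 kPa
Final effective stress: σ'_f = σ'_0 + Δσ = 46.404 + 6.1979 = 52.602 kPa.
Normally consolidated clay, so the full stress increment lies on the virgin compression line:
S_c = C_c·H/(1+e₀)·log₁₀(σ'_f/σ'_0) = 0.32×4.6/(1+1.29)×log₁₀(52.602/46.404)
    = 0.64279 × 0.054447 = 0.035 m

S_c ≈ 35 mm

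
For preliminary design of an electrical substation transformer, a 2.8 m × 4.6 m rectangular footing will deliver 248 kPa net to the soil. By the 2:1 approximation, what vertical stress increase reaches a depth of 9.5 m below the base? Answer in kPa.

Δσ_z ≈ 18.4 kPa

By the 2:1 method the load spreads at 1 horizontal : 2 vertical, so at depth z the loaded area has grown by z in each plan dimension:
Δσ = qBL/((B+z)(L+z)) = 248×2.8×4.6/((2.8+9.5)(4.6+9.5)) = 18.418 kPa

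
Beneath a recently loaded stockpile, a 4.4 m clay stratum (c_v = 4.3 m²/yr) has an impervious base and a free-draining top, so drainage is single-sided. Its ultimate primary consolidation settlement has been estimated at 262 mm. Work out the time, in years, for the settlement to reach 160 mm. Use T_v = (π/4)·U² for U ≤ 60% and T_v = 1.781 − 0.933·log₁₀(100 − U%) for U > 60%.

t ≈ 1.34 years

Drainage path length: H_d = H = 4.4 m (single drainage).
U = S(t)/S_ult = 160/262 = 0.6107.
U > 60%: T_v = 1.781 − 0.933·log₁₀(100 − 61.069) = 0.29725.
t = T_v·H_d²/c_v = 0.29725×4.4²/4.3 = 1.338 years.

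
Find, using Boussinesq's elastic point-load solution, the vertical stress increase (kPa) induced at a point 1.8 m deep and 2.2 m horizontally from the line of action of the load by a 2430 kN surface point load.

Δσ_z ≈ 36.5 kPa

Boussinesq vertical stress below a point load on an elastic half-space:
Δσ_z = 3P/(2πz²) · [1 + (r/z)²]^(−5/2)
r/z = 2.2/1.8 = 1.2222; [1+(r/z)²]^(−5/2) = 0.10182.
Δσ_z = 3×2430/(2π×1.8²) × 0.10182 = 358.1 × 0.10182 = 36.46 kPa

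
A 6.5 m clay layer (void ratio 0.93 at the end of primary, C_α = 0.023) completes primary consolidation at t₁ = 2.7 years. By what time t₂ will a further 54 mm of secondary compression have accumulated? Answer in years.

t₂ ≈ 13.4 years

S_s = C_α·H/(1+e_p)·log₁₀(t₂/t₁) ⇒ log₁₀(t₂/t₁) = S_s·(1+e_p)/(C_α·H).
log₁₀(t₂/t₁) = 0.054 × (1+0.93) / (0.023×6.5) = 0.6971
t₂ = t₁ × 10^0.6971 = 2.7 × 4.979 = 13.44 years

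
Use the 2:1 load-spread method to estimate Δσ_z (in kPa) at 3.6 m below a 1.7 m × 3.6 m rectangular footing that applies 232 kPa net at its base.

Δσ_z ≈ 37.2 kPa

By the 2:1 method the load spreads at 1 horizontal : 2 vertical, so at depth z the loaded area has grown by z in each plan dimension:
Δσ = qBL/((B+z)(L+z)) = 232×1.7×3.6/((1.7+3.6)(3.6+3.6)) = 37.208 kPa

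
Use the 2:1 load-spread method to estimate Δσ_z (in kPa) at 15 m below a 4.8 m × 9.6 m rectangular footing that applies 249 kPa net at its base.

Δσ_z ≈ 23.6 kPa

By the 2:1 method the load spreads at 1 horizontal : 2 vertical, so at depth z the loaded area has grown by z in each plan dimension:
Δσ = qBL/((B+z)(L+z)) = 249×4.8×9.6/((4.8+15)(9.6+15)) = 23.557 kPa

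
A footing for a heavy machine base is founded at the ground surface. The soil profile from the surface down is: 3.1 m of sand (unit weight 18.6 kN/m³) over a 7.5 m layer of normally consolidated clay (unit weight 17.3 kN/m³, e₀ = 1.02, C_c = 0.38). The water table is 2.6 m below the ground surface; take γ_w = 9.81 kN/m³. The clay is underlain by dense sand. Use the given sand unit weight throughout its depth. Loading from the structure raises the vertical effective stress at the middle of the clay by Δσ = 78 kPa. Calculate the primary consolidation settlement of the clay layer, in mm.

S_c ≈ 414 mm

Mid-depth of clay below the ground surface: z = 3.1 + 7.5/2 = 6.85 m.
Total vertical stress at mid-clay: σ_v = 18.6×3.1 + 17.3×3.75 = 122.53 kPa.
Pore pressure: u = 9.81×(6.85 − 2.6) = 41.693 kPa.
Initial effective stress: σ'_0 = σ_v − u = 122.53 − 41.693 = 80.837 kPa.
Final effective stress: σ'_f = σ'_0 + Δσ = 80.837 + 78 = 158.84 kPa.
Normally consolidated clay, so the full stress increment lies on the virgin compression line:
S_c = C_c·H/(1+e₀)·log₁₀(σ'_f/σ'_0) = 0.38×7.5/(1+1.02)×log₁₀(158.84/80.837)
    = 1.4109 × 0.29335 = 0.4139 m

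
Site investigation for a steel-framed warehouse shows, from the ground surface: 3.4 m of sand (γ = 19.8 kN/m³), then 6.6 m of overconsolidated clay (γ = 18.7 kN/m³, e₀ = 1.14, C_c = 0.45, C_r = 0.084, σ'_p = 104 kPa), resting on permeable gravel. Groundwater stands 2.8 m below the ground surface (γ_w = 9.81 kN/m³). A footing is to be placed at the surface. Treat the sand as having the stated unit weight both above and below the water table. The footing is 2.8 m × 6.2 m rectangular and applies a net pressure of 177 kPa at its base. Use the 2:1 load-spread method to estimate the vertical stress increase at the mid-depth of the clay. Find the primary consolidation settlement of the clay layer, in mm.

S_c ≈ 80.3 mm

Mid-depth of clay below the ground surface: z = 3.4 + 6.6/2 = 6.7 m.
Total vertical stress at mid-clay: σ_v = 19.8×3.4 + 18.7×3.3 = 129.03 kPa.
Pore pressure: u = 9.81×(6.7 − 2.8) = 38.259 kPa.
Initial effective stress: σ'_0 = σ_v − u = 129.03 − 38.259 = 90.771 kPa.
Stress increase at mid-clay by the 2:1 spreading method:
Δσ = qBL/((B+z)(L+z)) = 177×2.8×6.2/((2.8+6.7)(6.2+6.7)) = 25.073 kPa
Final effective stress: σ'_f = 90.771 + 25.073 = 115.84 kPa.
σ'_f = 115.84 > σ'_p = 104 kPa, so the stress path crosses the preconsolidation pressure — recompression up to σ'_p, then virgin compression beyond:
S_c = H/(1+e₀)·[C_r·log₁₀(σ'_p/σ'_0) + C_c·log₁₀(σ'_f/σ'_p)]
    = 6.6/2.14 × [0.084×log₁₀(104/90.771) + 0.45×log₁₀(115.84/104)]
    = 3.0841 × [0.0049632 + 0.021071] = 0.08029 m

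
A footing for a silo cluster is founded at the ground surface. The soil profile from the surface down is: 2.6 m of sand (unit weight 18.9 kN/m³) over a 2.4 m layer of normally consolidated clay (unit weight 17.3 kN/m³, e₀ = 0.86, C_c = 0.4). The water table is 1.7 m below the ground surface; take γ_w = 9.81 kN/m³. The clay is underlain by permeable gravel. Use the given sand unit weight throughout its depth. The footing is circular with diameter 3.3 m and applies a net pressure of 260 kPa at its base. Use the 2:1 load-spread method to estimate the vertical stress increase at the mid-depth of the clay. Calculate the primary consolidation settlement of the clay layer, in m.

S_c ≈ 0.17 m

Mid-depth of clay below the ground surface: z = 2.6 + 2.4/2 = 3.8 m.
Total vertical stress at mid-clay: σ_v = 18.9×2.6 + 17.3×1.2 = 69.9 kPa.
Pore pressure: u = 9.81×(3.8 − 1.7) = 20.601 kPa.
Initial effective stress: σ'_0 = σ_v − u = 69.9 − 20.601 = 49.299 kPa.
Stress increase at mid-clay by the 2:1 spreading method:
Δσ ≈ qD²/(D+z)² = 260×3.3²/(3.3+3.8)² = 56.167 kPa
Final effective stress: σ'_f = σ'_0 + Δσ = 49.299 + 56.167 = 105.47 kPa.
Normally consolidated clay, so the full stress increment lies on the virgin compression line:
S_c = C_c·H/(1+e₀)·log₁₀(σ'_f/σ'_0) = 0.4×2.4/(1+0.86)×log₁₀(105.47/49.299)
    = 0.51613 × 0.33029 = 0.1705 m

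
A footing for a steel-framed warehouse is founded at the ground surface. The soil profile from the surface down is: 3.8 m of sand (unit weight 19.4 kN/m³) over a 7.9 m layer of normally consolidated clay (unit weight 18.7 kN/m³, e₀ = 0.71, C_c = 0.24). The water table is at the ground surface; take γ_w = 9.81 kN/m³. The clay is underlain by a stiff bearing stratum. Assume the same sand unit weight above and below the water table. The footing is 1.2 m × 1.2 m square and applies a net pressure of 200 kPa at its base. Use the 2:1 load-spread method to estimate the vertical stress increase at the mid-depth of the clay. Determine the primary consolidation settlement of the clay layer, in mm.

Mid-depth of clay below the ground surface: z = 3.8 + 7.9/2 = 7.75 m.
Total vertical stress at mid-clay: σ_v = 19.4×3.8 + 18.7×3.95 = 147.58 kPa.
Pore pressure: u = 9.81×(7.75 − 0) = 76.028 kPa.
Initial effective stress: σ'_0 = σ_v − u = 147.58 − 76.028 = 71.552 kPa.
Stress increase at mid-clay by the 2:1 spreading method:
Δσ = qBL/((B+z)(L+z)) = 200×1.2×1.2/((1.2+7.75)(1.2+7.75)) = 3.5954 kPa
Final effective stress: σ'_f = σ'_0 + Δσ = 71.552 + 3.5954 = 75.147 kPa.
Normally consolidated clay, so the full stress increment lies on the virgin compression line:
S_c = C_c·H/(1+e₀)·log₁₀(σ'_f/σ'_0) = 0.24×7.9/(1+0.71)×log₁₀(75.147/71.552)
    = 1.1088 × 0.02129 = 0.02361 m

S_c ≈ 23.6 mm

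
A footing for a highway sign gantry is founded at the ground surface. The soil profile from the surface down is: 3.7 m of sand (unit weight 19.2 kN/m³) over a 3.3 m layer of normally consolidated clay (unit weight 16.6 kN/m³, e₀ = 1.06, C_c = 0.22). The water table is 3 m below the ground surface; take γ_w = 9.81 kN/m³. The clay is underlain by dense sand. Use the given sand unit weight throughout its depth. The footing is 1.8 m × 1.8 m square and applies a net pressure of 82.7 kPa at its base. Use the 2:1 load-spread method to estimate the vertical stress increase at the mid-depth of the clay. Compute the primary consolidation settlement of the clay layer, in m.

S_c ≈ 0.0103 m

Mid-depth of clay below the ground surface: z = 3.7 + 3.3/2 = 5.35 m.
Total vertical stress at mid-clay: σ_v = 19.2×3.7 + 16.6×1.65 = 98.43 kPa.
Pore pressure: u = 9.81×(5.35 − 3) = 23.054 kPa.
Initial effective stress: σ'_0 = σ_v − u = 98.43 − 23.054 = 75.376 kPa.
Stress increase at mid-clay by the 2:1 spreading method:
Δσ = qBL/((B+z)(L+z)) = 82.7×1.8×1.8/((1.8+5.35)(1.8+5.35)) = 5.2413 kPa
Final effective stress: σ'_f = σ'_0 + Δσ = 75.376 + 5.2413 = 80.617 kPa.
Normally consolidated clay, so the full stress increment lies on the virgin compression line:
S_c = C_c·H/(1+e₀)·log₁₀(σ'_f/σ'_0) = 0.22×3.3/(1+1.06)×log₁₀(80.617/75.376)
    = 0.35243 × 0.029194 = 0.01029 m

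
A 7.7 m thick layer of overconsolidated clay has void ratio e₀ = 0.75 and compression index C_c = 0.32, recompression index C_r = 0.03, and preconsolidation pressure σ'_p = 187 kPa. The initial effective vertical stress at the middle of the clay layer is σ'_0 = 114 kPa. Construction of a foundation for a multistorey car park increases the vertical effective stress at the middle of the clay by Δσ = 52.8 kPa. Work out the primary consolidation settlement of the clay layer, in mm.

S_c ≈ 21.8 mm

Final effective stress: σ'_f = 114 + 52.8 = 166.8 kPa.
σ'_f = 166.8 ≤ σ'_p = 187 kPa, so the clay remains overconsolidated and only the recompression index applies:
S_c = C_r·H/(1+e₀)·log₁₀(σ'_f/σ'_0) = 0.03×7.7/1.75×log₁₀(166.8/114)
    = 0.132 × 0.16529 = 0.02182 m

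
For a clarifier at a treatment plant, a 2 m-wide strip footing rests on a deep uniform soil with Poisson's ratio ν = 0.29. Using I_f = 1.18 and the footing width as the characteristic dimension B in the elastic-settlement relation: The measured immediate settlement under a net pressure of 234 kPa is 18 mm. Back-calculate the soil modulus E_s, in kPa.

E_s ≈ 28100 kPa

S_e = q·B·(1−ν²)/E_s · I_f  ⇒  E_s = q·B·(1−ν²)·I_f / S_e.
E_s = 234 × 2 × 0.9159 × 1.18 / 0.018 = 28100 kPa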